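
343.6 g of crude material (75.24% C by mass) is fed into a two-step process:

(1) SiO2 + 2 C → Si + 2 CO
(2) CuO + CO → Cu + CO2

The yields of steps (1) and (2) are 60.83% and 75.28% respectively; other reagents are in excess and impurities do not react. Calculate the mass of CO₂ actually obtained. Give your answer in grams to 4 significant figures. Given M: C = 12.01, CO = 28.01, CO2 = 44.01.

433.8 g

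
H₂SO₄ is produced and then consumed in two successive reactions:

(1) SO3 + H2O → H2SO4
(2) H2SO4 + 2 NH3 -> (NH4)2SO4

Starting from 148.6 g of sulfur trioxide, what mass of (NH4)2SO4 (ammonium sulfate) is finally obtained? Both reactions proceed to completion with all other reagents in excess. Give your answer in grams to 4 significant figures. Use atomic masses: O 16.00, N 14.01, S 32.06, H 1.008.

245.3 g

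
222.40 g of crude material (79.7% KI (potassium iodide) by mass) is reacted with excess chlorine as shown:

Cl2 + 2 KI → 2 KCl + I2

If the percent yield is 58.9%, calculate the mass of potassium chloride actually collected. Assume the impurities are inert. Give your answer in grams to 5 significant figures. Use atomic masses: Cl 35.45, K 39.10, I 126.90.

Pure KI available = 222.40 g × 0.797 = 177.253 g.
M(KI) = 39.10 + 126.90 = 166.00 g/mol.
M(KCl) = 39.10 + 35.45 = 74.55 g/mol.
n(KI) = 177.253 g / 166.00 g/mol = 1.06779 mol.
From the equation the KI:KCl mole ratio is 2:2, so n(KCl) = 1.06779 × 2/2 = 1.06779 mol.
Mass of KCl = 1.06779 mol × 74.55 g/mol = 79.6036 g.
Actual mass collected = 79.6036 g × 0.589 = 46.8865 g.

46.887 g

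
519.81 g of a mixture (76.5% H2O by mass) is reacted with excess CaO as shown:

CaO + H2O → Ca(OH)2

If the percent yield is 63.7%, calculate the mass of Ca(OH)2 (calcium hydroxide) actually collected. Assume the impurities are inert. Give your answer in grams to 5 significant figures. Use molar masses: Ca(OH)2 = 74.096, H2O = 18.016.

1041.8 g

Pure H2O available = 519.81 g × 0.765 = 397.655 g.
n(H2O) = 397.655 g / 18.016 g/mol = 22.0723 mol.
From the equation the H2O:Ca(OH)2 mole ratio is 1:1, so n(Ca(OH)2) = 22.0723 × 1/1 = 22.0723 mol.
Mass of Ca(OH)2 = 22.0723 mol × 74.096 g/mol = 1635.47 g.
Actual mass collected = 1635.47 g × 0.637 = 1041.79 g.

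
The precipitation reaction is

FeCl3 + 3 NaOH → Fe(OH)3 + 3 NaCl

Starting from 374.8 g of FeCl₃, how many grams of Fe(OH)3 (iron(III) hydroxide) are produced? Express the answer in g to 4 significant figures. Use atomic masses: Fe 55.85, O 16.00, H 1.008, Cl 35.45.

M(FeCl3) = 55.85 + 3(35.45) = 162.20 g/mol.
M(Fe(OH)3) = 55.85 + 3(16.00) + 3(1.008) = 106.874 g/mol.
n(FeCl3) = 374.80 g / 162.20 g/mol = 2.3107 mol.
From the equation the FeCl3:Fe(OH)3 mole ratio is 1:1, so n(Fe(OH)3) = 2.3107 × 1/1 = 2.3107 mol.
Mass of Fe(OH)3 = 2.3107 mol × 106.874 g/mol = 246.96 g.

247.0 g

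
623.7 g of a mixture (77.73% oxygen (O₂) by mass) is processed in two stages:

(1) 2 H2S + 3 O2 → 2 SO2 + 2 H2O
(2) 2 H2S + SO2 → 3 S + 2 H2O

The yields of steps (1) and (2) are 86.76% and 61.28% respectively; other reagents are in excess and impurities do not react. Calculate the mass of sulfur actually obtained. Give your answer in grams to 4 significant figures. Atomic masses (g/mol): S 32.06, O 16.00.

Pure O2 = 623.7 × 0.7773 = 484.80 g.
M(O2) = 2(16.00) = 32.00 g/mol.
M(S) = 32.06 g/mol.
n(O2) = 484.80 / 32.00 = 15.150 mol.
Step 1 (O2:SO2 = 3:2): theoretical n(SO2) = 10.100 mol; at 86.76% yield, n(SO2) = 8.7628 mol.
Step 2 (SO2:S = 1:3): theoretical n(S) = 26.288 mol, so theoretical mass = 26.288 × 32.06 = 842.81 g.
At 61.28% yield, actual mass of S = 842.81 × 0.6128 = 516.47 g.

516.5 g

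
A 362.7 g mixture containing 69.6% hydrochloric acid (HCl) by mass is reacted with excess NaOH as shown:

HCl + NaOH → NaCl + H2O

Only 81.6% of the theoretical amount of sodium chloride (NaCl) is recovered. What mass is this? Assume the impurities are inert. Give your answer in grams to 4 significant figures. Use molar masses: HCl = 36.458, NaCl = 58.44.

330.2 g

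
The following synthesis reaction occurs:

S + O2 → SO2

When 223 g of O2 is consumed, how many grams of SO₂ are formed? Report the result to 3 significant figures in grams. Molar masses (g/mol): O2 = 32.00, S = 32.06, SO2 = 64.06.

n(O2) = 223.0 g / 32.00 g/mol = 6.969 mol.
From the equation the O2:SO2 mole ratio is 1:1, so n(SO2) = 6.969 × 1/1 = 6.969 mol.
Mass of SO2 = 6.969 mol × 64.06 g/mol = 446.4 g.

446 g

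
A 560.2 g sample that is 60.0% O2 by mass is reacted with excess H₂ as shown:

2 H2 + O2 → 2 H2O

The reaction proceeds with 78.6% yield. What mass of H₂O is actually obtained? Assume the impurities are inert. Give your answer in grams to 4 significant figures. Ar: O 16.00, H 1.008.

Pure O2 available = 560.2 g × 0.600 = 336.12 g.
M(O2) = 2(16.00) = 32.00 g/mol.
M(H2O) = 2(1.008) + 16.00 = 18.016 g/mol.
n(O2) = 336.12 g / 32.00 g/mol = 10.504 mol.
From the equation the O2:H2O mole ratio is 1:2, so n(H2O) = 10.504 × 2/1 = 21.008 mol.
Mass of H2O = 21.008 mol × 18.016 g/mol = 378.47 g.
Actual mass collected = 378.47 g × 0.786 = 297.48 g.

297.5 g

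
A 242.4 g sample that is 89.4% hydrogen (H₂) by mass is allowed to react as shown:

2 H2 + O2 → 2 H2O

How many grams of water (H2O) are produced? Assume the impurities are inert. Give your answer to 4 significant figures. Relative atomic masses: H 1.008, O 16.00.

1937 g

Mass of pure H2 = 242.4 g × 0.894 = 216.71 g.
M(H2) = 2(1.008) = 2.016 g/mol.
M(H2O) = 2(1.008) + 16.00 = 18.016 g/mol.
n(H2) = 216.71 g / 2.016 g/mol = 107.49 mol.
From the equation the H2:H2O mole ratio is 2:2, so n(H2O) = 107.49 × 2/2 = 107.49 mol.
Mass of H2O = 107.49 mol × 18.016 g/mol = 1936.6 g.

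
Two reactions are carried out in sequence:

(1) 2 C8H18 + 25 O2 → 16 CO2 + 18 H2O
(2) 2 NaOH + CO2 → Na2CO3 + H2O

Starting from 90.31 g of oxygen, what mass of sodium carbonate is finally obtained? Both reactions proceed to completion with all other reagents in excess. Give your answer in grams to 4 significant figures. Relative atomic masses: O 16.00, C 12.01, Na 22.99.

M(O2) = 2(16.00) = 32.00 g/mol.
M(Na2CO3) = 2(22.99) + 12.01 + 3(16.00) = 105.99 g/mol.
n(O2) = 90.310 / 32.00 = 2.8222 mol.
Step 1 gives a 25:16 ratio of O2 to CO2, so n(CO2) = 1.8062 mol.
In step 2 the CO2:Na2CO3 ratio is 1:1, so n(Na2CO3) = 1.8062 mol.
Mass of Na2CO3 = 1.8062 × 105.99 = 191.44 g.

191.4 g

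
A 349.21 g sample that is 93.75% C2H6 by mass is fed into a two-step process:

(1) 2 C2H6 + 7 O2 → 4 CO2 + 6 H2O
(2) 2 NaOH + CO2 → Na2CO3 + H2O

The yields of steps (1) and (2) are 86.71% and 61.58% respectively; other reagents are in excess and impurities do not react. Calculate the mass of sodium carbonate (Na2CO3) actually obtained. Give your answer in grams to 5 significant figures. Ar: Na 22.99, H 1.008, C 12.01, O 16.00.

1232.4 g

Pure C2H6 = 349.21 × 0.9375 = 327.384 g.
M(C2H6) = 2(12.01) + 6(1.008) = 30.068 g/mol.
M(Na2CO3) = 2(22.99) + 12.01 + 3(16.00) = 105.99 g/mol.
n(C2H6) = 327.384 / 30.068 = 10.8881 mol.
Step 1 (C2H6:CO2 = 2:4): theoretical n(CO2) = 21.7763 mol; at 86.71% yield, n(CO2) = 18.8822 mol.
Step 2 (CO2:Na2CO3 = 1:1): theoretical n(Na2CO3) = 18.8822 mol, so theoretical mass = 18.8822 × 105.99 = 2001.32 g.
At 61.58% yield, actual mass of Na2CO3 = 2001.32 × 0.6158 = 1232.42 g.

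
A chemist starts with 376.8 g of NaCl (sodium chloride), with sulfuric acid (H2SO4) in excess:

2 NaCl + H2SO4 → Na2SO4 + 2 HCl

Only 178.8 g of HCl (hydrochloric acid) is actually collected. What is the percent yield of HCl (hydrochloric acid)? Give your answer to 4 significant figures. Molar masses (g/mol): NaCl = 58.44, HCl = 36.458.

n(NaCl) = 376.80 g / 58.44 g/mol = 6.4476 mol.
From the equation the NaCl:HCl mole ratio is 2:2, so n(HCl) = 6.4476 × 2/2 = 6.4476 mol.
Mass of HCl = 6.4476 mol × 36.458 g/mol = 235.07 g.
This is the theoretical yield. Percent yield = 178.8 g / 235.07 g × 100% = 76.063%.

76.06 %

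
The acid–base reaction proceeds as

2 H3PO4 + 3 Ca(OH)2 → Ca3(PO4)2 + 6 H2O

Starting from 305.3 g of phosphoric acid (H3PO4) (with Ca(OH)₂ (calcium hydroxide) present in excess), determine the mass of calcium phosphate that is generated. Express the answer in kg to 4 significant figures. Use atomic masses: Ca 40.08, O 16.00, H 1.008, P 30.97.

M(H3PO4) = 3(1.008) + 30.97 + 4(16.00) = 97.994 g/mol.
M(Ca3(PO4)2) = 3(40.08) + 2(30.97) + 8(16.00) = 310.18 g/mol.
n(H3PO4) = 305.30 g / 97.994 g/mol = 3.1155 mol.
From the equation the H3PO4:Ca3(PO4)2 mole ratio is 2:1, so n(Ca3(PO4)2) = 3.1155 × 1/2 = 1.5577 mol.
Mass of Ca3(PO4)2 = 1.5577 mol × 310.18 g/mol = 483.18 g.
Converting to kg: 483.18 g = 0.4832 kg.

0.4832 kg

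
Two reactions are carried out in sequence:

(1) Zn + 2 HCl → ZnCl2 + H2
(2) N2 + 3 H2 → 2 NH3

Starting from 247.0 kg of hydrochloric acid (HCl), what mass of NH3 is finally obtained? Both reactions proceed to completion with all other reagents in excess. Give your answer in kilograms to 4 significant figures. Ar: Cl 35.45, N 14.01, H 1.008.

M(HCl) = 1.008 + 35.45 = 36.458 g/mol.
M(NH3) = 14.01 + 3(1.008) = 17.034 g/mol.
247.0 kg = 247000 g.
n(HCl) = 247000 / 36.458 = 6774.9 mol.
Step 1 gives a 2:1 ratio of HCl to H2, so n(H2) = 3387.5 mol.
In step 2 the H2:NH3 ratio is 3:2, so n(NH3) = 2258.3 mol.
Mass of NH3 = 2258.3 × 17.034 = 38468 g = 38.47 kg.

38.47 kg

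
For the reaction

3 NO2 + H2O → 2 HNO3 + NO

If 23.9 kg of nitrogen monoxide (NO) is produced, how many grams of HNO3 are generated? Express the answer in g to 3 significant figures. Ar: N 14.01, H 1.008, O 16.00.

100000 g

M(NO) = 14.01 + 16.00 = 30.01 g/mol.
M(HNO3) = 1.008 + 14.01 + 3(16.00) = 63.018 g/mol.
Convert: 23.9 kg = 23900 g.
n(NO) = 23900 g / 30.01 g/mol = 796.4 mol.
From the equation the NO:HNO3 mole ratio is 1:2, so n(HNO3) = 796.4 × 2/1 = 1593 mol.
Mass of HNO3 = 1593 mol × 63.018 g/mol = 100400 g.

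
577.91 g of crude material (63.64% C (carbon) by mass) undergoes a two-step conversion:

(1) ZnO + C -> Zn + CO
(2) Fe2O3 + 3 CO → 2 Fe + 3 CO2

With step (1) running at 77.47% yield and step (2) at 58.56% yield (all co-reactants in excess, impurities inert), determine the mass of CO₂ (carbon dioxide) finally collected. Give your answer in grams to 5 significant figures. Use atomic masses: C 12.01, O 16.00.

Pure C = 577.91 × 0.6364 = 367.782 g.
M(C) = 12.01 g/mol.
M(CO2) = 12.01 + 2(16.00) = 44.01 g/mol.
n(C) = 367.782 / 12.01 = 30.6230 mol.
Step 1 (C:CO = 1:1): theoretical n(CO) = 30.6230 mol; at 77.47% yield, n(CO) = 23.7236 mol.
Step 2 (CO:CO2 = 3:3): theoretical n(CO2) = 23.7236 mol, so theoretical mass = 23.7236 × 44.01 = 1044.08 g.
At 58.56% yield, actual mass of CO2 = 1044.08 × 0.5856 = 611.411 g.

611.41 g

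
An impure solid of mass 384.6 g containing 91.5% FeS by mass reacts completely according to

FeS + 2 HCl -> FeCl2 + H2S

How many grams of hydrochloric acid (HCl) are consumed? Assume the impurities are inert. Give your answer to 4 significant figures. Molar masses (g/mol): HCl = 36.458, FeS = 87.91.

Mass of pure FeS = 384.6 g × 0.915 = 351.91 g.
n(FeS) = 351.91 g / 87.91 g/mol = 4.0031 mol.
From the equation the FeS:HCl mole ratio is 1:2, so n(HCl) = 4.0031 × 2/1 = 8.0061 mol.
Mass of HCl = 8.0061 mol × 36.458 g/mol = 291.89 g.

291.9 g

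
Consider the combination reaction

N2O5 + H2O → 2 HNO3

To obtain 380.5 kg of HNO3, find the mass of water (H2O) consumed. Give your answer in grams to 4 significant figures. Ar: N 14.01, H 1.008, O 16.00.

M(HNO3) = 1.008 + 14.01 + 3(16.00) = 63.018 g/mol.
M(H2O) = 2(1.008) + 16.00 = 18.016 g/mol.
Convert: 380.5 kg = 380500 g.
n(HNO3) = 380500 g / 63.018 g/mol = 6038.0 mol.
From the equation the HNO3:H2O mole ratio is 2:1, so n(H2O) = 6038.0 × 1/2 = 3019.0 mol.
Mass of H2O = 3019.0 mol × 18.016 g/mol = 54390 g.

54390 g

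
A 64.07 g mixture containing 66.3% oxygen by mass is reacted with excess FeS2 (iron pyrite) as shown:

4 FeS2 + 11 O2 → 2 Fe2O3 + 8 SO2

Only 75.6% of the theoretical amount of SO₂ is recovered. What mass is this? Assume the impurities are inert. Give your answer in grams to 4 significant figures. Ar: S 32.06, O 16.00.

Pure O2 available = 64.07 g × 0.663 = 42.478 g.
M(O2) = 2(16.00) = 32.00 g/mol.
M(SO2) = 32.06 + 2(16.00) = 64.06 g/mol.
n(O2) = 42.478 g / 32.00 g/mol = 1.3275 mol.
From the equation the O2:SO2 mole ratio is 11:8, so n(SO2) = 1.3275 × 8/11 = 0.96542 mol.
Mass of SO2 = 0.96542 mol × 64.06 g/mol = 61.845 g.
Actual mass collected = 61.845 g × 0.756 = 46.755 g.

46.75 g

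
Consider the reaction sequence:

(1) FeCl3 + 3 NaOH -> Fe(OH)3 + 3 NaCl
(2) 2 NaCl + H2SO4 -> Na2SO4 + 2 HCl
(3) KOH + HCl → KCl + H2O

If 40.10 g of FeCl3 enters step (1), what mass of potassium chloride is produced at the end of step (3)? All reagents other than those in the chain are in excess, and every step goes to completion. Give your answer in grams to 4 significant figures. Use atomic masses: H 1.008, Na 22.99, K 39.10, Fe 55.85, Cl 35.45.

55.29 g

M(FeCl3) = 55.85 + 3(35.45) = 162.20 g/mol.
M(KCl) = 39.10 + 35.45 = 74.55 g/mol.
n(FeCl3) = 40.10 / 162.20 = 0.24723 mol.
Reaction (1): FeCl3→NaCl ratio 1:3 ⇒ n(NaCl) = 0.74168 mol.
Reaction (2): NaCl→HCl ratio 2:2 ⇒ n(HCl) = 0.74168 mol.
Reaction (3): HCl→KCl ratio 1:1 ⇒ n(KCl) = 0.74168 mol.
Mass of KCl = 0.74168 × 74.55 = 55.292 g.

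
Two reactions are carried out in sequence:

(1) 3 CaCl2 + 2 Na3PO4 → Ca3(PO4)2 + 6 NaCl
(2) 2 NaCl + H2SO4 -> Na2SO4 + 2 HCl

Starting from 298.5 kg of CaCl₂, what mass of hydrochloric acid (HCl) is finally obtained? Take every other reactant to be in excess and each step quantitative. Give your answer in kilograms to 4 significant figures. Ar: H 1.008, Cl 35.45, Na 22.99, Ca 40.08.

M(CaCl2) = 40.08 + 2(35.45) = 110.98 g/mol.
M(HCl) = 1.008 + 35.45 = 36.458 g/mol.
298.5 kg = 298500 g.
n(CaCl2) = 298500 / 110.98 = 2689.7 mol.
Step 1 gives a 3:6 ratio of CaCl2 to NaCl, so n(NaCl) = 5379.3 mol.
In step 2 the NaCl:HCl ratio is 2:2, so n(HCl) = 5379.3 mol.
Mass of HCl = 5379.3 × 36.458 = 196120 g = 196.1 kg.

196.1 kg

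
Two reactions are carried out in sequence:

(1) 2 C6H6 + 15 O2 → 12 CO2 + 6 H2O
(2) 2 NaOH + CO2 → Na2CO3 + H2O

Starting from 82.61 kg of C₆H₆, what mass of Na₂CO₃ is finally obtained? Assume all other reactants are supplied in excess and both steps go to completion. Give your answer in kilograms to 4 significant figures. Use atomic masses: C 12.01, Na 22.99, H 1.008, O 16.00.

672.6 kg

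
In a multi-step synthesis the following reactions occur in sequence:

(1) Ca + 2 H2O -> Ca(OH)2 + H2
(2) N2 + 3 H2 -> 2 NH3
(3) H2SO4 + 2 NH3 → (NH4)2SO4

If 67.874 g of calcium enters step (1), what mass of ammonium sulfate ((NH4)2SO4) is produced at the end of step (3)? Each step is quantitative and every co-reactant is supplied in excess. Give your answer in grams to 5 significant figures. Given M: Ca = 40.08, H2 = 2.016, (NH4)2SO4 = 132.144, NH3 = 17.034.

n(Ca) = 67.874 / 40.08 = 1.69346 mol.
Reaction (1): Ca→H2 ratio 1:1 ⇒ n(H2) = 1.69346 mol.
Reaction (2): H2→NH3 ratio 3:2 ⇒ n(NH3) = 1.12898 mol.
Reaction (3): NH3→(NH4)2SO4 ratio 2:1 ⇒ n((NH4)2SO4) = 0.564488 mol.
Mass of (NH4)2SO4 = 0.564488 × 132.144 = 74.5937 g.

74.594 g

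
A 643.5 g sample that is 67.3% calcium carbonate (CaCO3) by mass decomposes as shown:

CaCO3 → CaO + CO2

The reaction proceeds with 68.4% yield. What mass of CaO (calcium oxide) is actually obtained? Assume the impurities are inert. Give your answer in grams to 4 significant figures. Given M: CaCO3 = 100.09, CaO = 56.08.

Pure CaCO3 available = 643.5 g × 0.673 = 433.08 g.
n(CaCO3) = 433.08 g / 100.09 g/mol = 4.3269 mol.
From the equation the CaCO3:CaO mole ratio is 1:1, so n(CaO) = 4.3269 × 1/1 = 4.3269 mol.
Mass of CaO = 4.3269 mol × 56.08 g/mol = 242.65 g.
Actual mass collected = 242.65 g × 0.684 = 165.97 g.

166.0 g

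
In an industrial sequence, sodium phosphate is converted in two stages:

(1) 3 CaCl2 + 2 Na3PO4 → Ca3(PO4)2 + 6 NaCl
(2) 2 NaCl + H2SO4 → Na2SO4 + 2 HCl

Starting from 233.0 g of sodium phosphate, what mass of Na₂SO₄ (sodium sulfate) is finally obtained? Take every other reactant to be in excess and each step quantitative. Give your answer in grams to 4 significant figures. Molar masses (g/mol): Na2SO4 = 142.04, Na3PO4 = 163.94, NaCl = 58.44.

302.8 g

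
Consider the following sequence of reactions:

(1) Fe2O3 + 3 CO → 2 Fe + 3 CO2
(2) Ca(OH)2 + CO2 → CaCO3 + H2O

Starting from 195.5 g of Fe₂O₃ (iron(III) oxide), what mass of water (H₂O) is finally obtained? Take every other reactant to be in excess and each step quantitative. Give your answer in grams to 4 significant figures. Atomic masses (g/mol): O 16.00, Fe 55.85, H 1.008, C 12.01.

66.16 g

M(Fe2O3) = 2(55.85) + 3(16.00) = 159.70 g/mol.
M(H2O) = 2(1.008) + 16.00 = 18.016 g/mol.
n(Fe2O3) = 195.50 / 159.70 = 1.2242 mol.
Step 1 gives a 1:3 ratio of Fe2O3 to CO2, so n(CO2) = 3.6725 mol.
In step 2 the CO2:H2O ratio is 1:1, so n(H2O) = 3.6725 mol.
Mass of H2O = 3.6725 × 18.016 = 66.164 g.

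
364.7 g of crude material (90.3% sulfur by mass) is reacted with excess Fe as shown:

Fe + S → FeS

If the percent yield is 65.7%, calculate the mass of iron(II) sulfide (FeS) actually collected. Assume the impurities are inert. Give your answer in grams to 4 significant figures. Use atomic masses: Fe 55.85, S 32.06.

593.3 g

Pure S available = 364.7 g × 0.903 = 329.32 g.
M(S) = 32.06 g/mol.
M(FeS) = 55.85 + 32.06 = 87.91 g/mol.
n(S) = 329.32 g / 32.06 g/mol = 10.272 mol.
From the equation the S:FeS mole ratio is 1:1, so n(FeS) = 10.272 × 1/1 = 10.272 mol.
Mass of FeS = 10.272 mol × 87.91 g/mol = 903.02 g.
Actual mass collected = 903.02 g × 0.657 = 593.29 g.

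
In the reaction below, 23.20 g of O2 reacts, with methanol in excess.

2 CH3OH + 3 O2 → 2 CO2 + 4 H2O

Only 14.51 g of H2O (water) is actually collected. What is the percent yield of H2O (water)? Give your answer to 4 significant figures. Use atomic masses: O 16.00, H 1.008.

M(O2) = 2(16.00) = 32.00 g/mol.
M(H2O) = 2(1.008) + 16.00 = 18.016 g/mol.
n(O2) = 23.200 g / 32.00 g/mol = 0.72500 mol.
From the equation the O2:H2O mole ratio is 3:4, so n(H2O) = 0.72500 × 4/3 = 0.96667 mol.
Mass of H2O = 0.96667 mol × 18.016 g/mol = 17.415 g.
This is the theoretical yield. Percent yield = 14.51 g / 17.415 g × 100% = 83.317%.

83.32 %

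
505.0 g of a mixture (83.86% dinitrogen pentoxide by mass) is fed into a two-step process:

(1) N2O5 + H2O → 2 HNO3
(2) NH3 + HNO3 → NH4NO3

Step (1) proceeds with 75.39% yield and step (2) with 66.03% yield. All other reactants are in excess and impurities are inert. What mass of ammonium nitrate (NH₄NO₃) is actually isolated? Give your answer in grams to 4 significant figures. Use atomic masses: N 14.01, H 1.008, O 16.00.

Pure N2O5 = 505.0 × 0.8386 = 423.49 g.
M(N2O5) = 2(14.01) + 5(16.00) = 108.02 g/mol.
M(NH4NO3) = 2(14.01) + 4(1.008) + 3(16.00) = 80.052 g/mol.
n(N2O5) = 423.49 / 108.02 = 3.9205 mol.
Step 1 (N2O5:HNO3 = 1:2): theoretical n(HNO3) = 7.8410 mol; at 75.39% yield, n(HNO3) = 5.9113 mol.
Step 2 (HNO3:NH4NO3 = 1:1): theoretical n(NH4NO3) = 5.9113 mol, so theoretical mass = 5.9113 × 80.052 = 473.21 g.
At 66.03% yield, actual mass of NH4NO3 = 473.21 × 0.6603 = 312.46 g.

312.5 g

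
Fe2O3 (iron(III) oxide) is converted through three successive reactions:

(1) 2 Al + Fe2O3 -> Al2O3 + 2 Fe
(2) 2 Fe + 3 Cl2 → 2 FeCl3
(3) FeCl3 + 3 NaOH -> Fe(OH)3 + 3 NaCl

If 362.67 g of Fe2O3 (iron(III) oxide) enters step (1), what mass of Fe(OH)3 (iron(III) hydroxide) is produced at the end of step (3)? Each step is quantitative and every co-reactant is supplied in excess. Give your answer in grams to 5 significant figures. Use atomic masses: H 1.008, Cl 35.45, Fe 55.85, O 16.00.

M(Fe2O3) = 2(55.85) + 3(16.00) = 159.70 g/mol.
M(Fe(OH)3) = 55.85 + 3(16.00) + 3(1.008) = 106.874 g/mol.
n(Fe2O3) = 362.67 / 159.70 = 2.27095 mol.
Reaction (1): Fe2O3→Fe ratio 1:2 ⇒ n(Fe) = 4.54189 mol.
Reaction (2): Fe→FeCl3 ratio 2:2 ⇒ n(FeCl3) = 4.54189 mol.
Reaction (3): FeCl3→Fe(OH)3 ratio 1:1 ⇒ n(Fe(OH)3) = 4.54189 mol.
Mass of Fe(OH)3 = 4.54189 × 106.874 = 485.410 g.

485.41 g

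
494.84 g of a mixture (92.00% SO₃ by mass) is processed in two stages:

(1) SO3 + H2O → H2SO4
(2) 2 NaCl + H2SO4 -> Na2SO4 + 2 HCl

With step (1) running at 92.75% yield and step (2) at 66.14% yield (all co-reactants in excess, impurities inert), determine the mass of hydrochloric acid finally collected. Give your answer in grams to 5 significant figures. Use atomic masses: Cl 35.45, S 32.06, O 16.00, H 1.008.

254.35 g

Pure SO3 = 494.84 × 0.9200 = 455.253 g.
M(SO3) = 32.06 + 3(16.00) = 80.06 g/mol.
M(HCl) = 1.008 + 35.45 = 36.458 g/mol.
n(SO3) = 455.253 / 80.06 = 5.68640 mol.
Step 1 (SO3:H2SO4 = 1:1): theoretical n(H2SO4) = 5.68640 mol; at 92.75% yield, n(H2SO4) = 5.27413 mol.
Step 2 (H2SO4:HCl = 1:2): theoretical n(HCl) = 10.5483 mol, so theoretical mass = 10.5483 × 36.458 = 384.569 g.
At 66.14% yield, actual mass of HCl = 384.569 × 0.6614 = 254.354 g.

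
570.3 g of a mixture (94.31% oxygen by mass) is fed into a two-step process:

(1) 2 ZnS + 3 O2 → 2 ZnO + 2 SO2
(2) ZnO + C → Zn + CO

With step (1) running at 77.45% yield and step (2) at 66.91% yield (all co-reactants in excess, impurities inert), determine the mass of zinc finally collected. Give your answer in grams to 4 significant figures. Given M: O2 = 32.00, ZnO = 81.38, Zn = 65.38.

379.6 g

Pure O2 = 570.3 × 0.9431 = 537.85 g.
n(O2) = 537.85 / 32.00 = 16.808 mol.
Step 1 (O2:ZnO = 3:2): theoretical n(ZnO) = 11.205 mol; at 77.45% yield, n(ZnO) = 8.6784 mol.
Step 2 (ZnO:Zn = 1:1): theoretical n(Zn) = 8.6784 mol, so theoretical mass = 8.6784 × 65.38 = 567.40 g.
At 66.91% yield, actual mass of Zn = 567.40 × 0.6691 = 379.64 g.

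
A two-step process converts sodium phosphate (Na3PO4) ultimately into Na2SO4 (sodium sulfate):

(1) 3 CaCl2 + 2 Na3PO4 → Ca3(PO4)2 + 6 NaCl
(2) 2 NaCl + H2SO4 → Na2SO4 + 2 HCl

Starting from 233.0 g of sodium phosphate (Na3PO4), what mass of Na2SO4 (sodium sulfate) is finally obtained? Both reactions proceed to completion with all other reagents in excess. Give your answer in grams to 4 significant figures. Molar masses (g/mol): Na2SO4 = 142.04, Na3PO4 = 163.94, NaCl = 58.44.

302.8 g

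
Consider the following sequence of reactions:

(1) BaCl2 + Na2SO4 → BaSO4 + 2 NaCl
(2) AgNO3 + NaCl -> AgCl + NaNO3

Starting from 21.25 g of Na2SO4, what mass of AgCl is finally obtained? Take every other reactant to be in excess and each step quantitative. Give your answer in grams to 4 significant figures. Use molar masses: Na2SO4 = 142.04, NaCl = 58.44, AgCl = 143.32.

n(Na2SO4) = 21.250 / 142.04 = 0.14961 mol.
Step 1 gives a 1:2 ratio of Na2SO4 to NaCl, so n(NaCl) = 0.29921 mol.
In step 2 the NaCl:AgCl ratio is 1:1, so n(AgCl) = 0.29921 mol.
Mass of AgCl = 0.29921 × 143.32 = 42.883 g.

42.88 g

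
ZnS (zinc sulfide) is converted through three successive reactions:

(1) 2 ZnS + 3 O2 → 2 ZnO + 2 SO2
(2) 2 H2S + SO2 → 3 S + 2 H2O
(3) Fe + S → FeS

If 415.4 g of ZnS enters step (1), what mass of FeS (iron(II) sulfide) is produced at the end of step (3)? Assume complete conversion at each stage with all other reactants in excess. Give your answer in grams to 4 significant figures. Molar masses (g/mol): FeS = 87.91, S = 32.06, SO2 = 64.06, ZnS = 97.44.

n(ZnS) = 415.4 / 97.44 = 4.2631 mol.
Reaction (1): ZnS→SO2 ratio 2:2 ⇒ n(SO2) = 4.2631 mol.
Reaction (2): SO2→S ratio 1:3 ⇒ n(S) = 12.789 mol.
Reaction (3): S→FeS ratio 1:1 ⇒ n(FeS) = 12.789 mol.
Mass of FeS = 12.789 × 87.91 = 1124.3 g.

1124 g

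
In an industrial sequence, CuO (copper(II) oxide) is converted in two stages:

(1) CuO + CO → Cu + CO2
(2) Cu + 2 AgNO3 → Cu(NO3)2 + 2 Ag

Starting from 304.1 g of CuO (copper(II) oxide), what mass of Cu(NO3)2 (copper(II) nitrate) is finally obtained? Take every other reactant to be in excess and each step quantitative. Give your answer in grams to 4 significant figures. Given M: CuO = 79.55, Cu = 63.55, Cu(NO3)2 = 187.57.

n(CuO) = 304.10 / 79.55 = 3.8228 mol.
Step 1 gives a 1:1 ratio of CuO to Cu, so n(Cu) = 3.8228 mol.
In step 2 the Cu:Cu(NO3)2 ratio is 1:1, so n(Cu(NO3)2) = 3.8228 mol.
Mass of Cu(NO3)2 = 3.8228 × 187.57 = 717.03 g.

717.0 g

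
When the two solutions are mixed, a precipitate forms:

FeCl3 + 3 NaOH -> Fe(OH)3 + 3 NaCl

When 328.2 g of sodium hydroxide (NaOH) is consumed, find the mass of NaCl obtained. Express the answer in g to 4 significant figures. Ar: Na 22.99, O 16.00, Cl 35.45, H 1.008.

M(NaOH) = 22.99 + 16.00 + 1.008 = 39.998 g/mol.
M(NaCl) = 22.99 + 35.45 = 58.44 g/mol.
n(NaOH) = 328.20 g / 39.998 g/mol = 8.2054 mol.
From the equation the NaOH:NaCl mole ratio is 3:3, so n(NaCl) = 8.2054 × 3/3 = 8.2054 mol.
Mass of NaCl = 8.2054 mol × 58.44 g/mol = 479.52 g.

479.5 g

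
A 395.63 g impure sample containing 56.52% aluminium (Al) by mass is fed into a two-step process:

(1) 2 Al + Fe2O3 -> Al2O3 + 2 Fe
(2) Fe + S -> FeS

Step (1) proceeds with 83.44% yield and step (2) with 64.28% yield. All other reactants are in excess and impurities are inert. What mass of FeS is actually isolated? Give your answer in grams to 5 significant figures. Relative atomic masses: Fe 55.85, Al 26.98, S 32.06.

390.78 g

Pure Al = 395.63 × 0.5652 = 223.610 g.
M(Al) = 26.98 g/mol.
M(FeS) = 55.85 + 32.06 = 87.91 g/mol.
n(Al) = 223.610 / 26.98 = 8.28799 mol.
Step 1 (Al:Fe = 2:2): theoretical n(Fe) = 8.28799 mol; at 83.44% yield, n(Fe) = 6.91550 mol.
Step 2 (Fe:FeS = 1:1): theoretical n(FeS) = 6.91550 mol, so theoretical mass = 6.91550 × 87.91 = 607.942 g.
At 64.28% yield, actual mass of FeS = 607.942 × 0.6428 = 390.785 g.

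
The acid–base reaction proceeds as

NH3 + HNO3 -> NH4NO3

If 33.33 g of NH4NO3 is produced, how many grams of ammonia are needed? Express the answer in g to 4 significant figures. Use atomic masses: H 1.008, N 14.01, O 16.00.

7.092 g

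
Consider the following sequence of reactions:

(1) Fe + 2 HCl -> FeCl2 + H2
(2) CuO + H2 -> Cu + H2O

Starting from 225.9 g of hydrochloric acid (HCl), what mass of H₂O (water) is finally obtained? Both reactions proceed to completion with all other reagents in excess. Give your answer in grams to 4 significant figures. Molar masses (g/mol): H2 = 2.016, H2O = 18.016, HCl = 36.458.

55.82 g

n(HCl) = 225.90 / 36.458 = 6.1962 mol.
Step 1 gives a 2:1 ratio of HCl to H2, so n(H2) = 3.0981 mol.
In step 2 the H2:H2O ratio is 1:1, so n(H2O) = 3.0981 mol.
Mass of H2O = 3.0981 × 18.016 = 55.815 g.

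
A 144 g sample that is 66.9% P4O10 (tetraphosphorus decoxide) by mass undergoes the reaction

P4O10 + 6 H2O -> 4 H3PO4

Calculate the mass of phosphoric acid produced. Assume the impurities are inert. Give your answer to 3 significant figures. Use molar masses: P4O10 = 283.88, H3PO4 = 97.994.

133 g

Mass of pure P4O10 = 144 g × 0.669 = 96.34 g.
n(P4O10) = 96.34 g / 283.88 g/mol = 0.3394 mol.
From the equation the P4O10:H3PO4 mole ratio is 1:4, so n(H3PO4) = 0.3394 × 4/1 = 1.357 mol.
Mass of H3PO4 = 1.357 mol × 97.994 g/mol = 133.0 g.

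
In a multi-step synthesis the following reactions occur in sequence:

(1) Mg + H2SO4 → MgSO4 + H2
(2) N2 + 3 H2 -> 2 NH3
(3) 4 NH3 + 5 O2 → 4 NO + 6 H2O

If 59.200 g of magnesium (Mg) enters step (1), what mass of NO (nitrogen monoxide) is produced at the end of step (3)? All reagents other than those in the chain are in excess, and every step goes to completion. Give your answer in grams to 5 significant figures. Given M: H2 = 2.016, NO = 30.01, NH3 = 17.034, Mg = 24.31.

48.720 g

n(Mg) = 59.200 / 24.31 = 2.43521 mol.
Reaction (1): Mg→H2 ratio 1:1 ⇒ n(H2) = 2.43521 mol.
Reaction (2): H2→NH3 ratio 3:2 ⇒ n(NH3) = 1.62347 mol.
Reaction (3): NH3→NO ratio 4:4 ⇒ n(NO) = 1.62347 mol.
Mass of NO = 1.62347 × 30.01 = 48.7205 g.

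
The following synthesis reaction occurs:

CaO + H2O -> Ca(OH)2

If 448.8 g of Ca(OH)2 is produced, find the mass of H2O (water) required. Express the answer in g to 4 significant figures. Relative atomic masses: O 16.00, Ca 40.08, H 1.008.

109.1 g

M(Ca(OH)2) = 40.08 + 2(16.00) + 2(1.008) = 74.096 g/mol.
M(H2O) = 2(1.008) + 16.00 = 18.016 g/mol.
n(Ca(OH)2) = 448.80 g / 74.096 g/mol = 6.0570 mol.
From the equation the Ca(OH)2:H2O mole ratio is 1:1, so n(H2O) = 6.0570 × 1/1 = 6.0570 mol.
Mass of H2O = 6.0570 mol × 18.016 g/mol = 109.12 g.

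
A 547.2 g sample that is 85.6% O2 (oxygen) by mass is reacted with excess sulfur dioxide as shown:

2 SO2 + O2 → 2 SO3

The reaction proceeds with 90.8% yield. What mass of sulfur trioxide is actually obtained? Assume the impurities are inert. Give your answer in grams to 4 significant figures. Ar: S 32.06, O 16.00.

Pure O2 available = 547.2 g × 0.856 = 468.40 g.
M(O2) = 2(16.00) = 32.00 g/mol.
M(SO3) = 32.06 + 3(16.00) = 80.06 g/mol.
n(O2) = 468.40 g / 32.00 g/mol = 14.638 mol.
From the equation the O2:SO3 mole ratio is 1:2, so n(SO3) = 14.638 × 2/1 = 29.275 mol.
Mass of SO3 = 29.275 mol × 80.06 g/mol = 2343.8 g.
Actual mass collected = 2343.8 g × 0.908 = 2128.1 g.

2128 g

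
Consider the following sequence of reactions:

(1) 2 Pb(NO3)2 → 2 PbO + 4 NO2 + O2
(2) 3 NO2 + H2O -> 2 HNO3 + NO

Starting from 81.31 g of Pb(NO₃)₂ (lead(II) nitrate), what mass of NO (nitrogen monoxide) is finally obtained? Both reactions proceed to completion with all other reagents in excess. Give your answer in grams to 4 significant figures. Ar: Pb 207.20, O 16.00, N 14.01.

4.911 g

M(Pb(NO3)2) = 207.20 + 2(14.01) + 6(16.00) = 331.22 g/mol.
M(NO) = 14.01 + 16.00 = 30.01 g/mol.
n(Pb(NO3)2) = 81.310 / 331.22 = 0.24549 mol.
Step 1 gives a 2:4 ratio of Pb(NO3)2 to NO2, so n(NO2) = 0.49097 mol.
In step 2 the NO2:NO ratio is 3:1, so n(NO) = 0.16366 mol.
Mass of NO = 0.16366 × 30.01 = 4.9114 g.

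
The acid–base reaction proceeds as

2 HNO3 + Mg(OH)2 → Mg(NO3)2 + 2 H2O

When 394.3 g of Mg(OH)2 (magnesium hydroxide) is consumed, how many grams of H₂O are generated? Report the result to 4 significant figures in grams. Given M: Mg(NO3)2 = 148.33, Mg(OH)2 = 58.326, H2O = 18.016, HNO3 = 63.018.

243.6 g

n(Mg(OH)2) = 394.30 g / 58.326 g/mol = 6.7603 mol.
From the equation the Mg(OH)2:H2O mole ratio is 1:2, so n(H2O) = 6.7603 × 2/1 = 13.521 mol.
Mass of H2O = 13.521 mol × 18.016 g/mol = 243.59 g.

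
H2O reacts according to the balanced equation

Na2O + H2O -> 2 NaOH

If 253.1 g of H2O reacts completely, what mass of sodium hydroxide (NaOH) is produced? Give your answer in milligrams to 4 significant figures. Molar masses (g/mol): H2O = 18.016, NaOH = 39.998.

n(H2O) = 253.10 g / 18.016 g/mol = 14.049 mol.
From the equation the H2O:NaOH mole ratio is 1:2, so n(NaOH) = 14.049 × 2/1 = 28.097 mol.
Mass of NaOH = 28.097 mol × 39.998 g/mol = 1123.8 g.
Converting to mg: 1123.8 g = 1124000 mg.

1124000 mg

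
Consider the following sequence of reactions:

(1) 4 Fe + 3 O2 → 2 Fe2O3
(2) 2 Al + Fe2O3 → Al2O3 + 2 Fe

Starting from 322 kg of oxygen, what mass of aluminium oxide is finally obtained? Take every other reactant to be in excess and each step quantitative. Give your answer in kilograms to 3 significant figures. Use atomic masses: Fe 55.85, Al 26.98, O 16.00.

M(O2) = 2(16.00) = 32.00 g/mol.
M(Al2O3) = 2(26.98) + 3(16.00) = 101.96 g/mol.
322 kg = 322000 g.
n(O2) = 322000 / 32.00 = 10060 mol.
Step 1 gives a 3:2 ratio of O2 to Fe2O3, so n(Fe2O3) = 6708 mol.
In step 2 the Fe2O3:Al2O3 ratio is 1:1, so n(Al2O3) = 6708 mol.
Mass of Al2O3 = 6708 × 101.96 = 684000 g = 684 kg.

684 kg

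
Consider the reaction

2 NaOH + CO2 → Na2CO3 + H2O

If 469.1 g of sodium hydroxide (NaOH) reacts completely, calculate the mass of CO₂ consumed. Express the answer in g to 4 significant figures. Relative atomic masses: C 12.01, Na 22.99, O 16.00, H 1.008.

258.1 g

M(NaOH) = 22.99 + 16.00 + 1.008 = 39.998 g/mol.
M(CO2) = 12.01 + 2(16.00) = 44.01 g/mol.
n(NaOH) = 469.10 g / 39.998 g/mol = 11.728 mol.
From the equation the NaOH:CO2 mole ratio is 2:1, so n(CO2) = 11.728 × 1/2 = 5.8640 mol.
Mass of CO2 = 5.8640 mol × 44.01 g/mol = 258.08 g.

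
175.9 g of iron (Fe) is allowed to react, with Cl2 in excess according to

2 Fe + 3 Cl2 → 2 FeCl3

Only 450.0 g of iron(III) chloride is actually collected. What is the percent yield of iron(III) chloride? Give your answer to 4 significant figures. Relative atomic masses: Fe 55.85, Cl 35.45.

88.09 %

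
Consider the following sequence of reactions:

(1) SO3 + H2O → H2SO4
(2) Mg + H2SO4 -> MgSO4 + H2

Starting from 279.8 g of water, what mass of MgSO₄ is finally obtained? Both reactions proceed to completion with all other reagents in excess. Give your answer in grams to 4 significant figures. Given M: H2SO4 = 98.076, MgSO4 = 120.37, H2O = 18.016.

1869 g

n(H2O) = 279.80 / 18.016 = 15.531 mol.
Step 1 gives a 1:1 ratio of H2O to H2SO4, so n(H2SO4) = 15.531 mol.
In step 2 the H2SO4:MgSO4 ratio is 1:1, so n(MgSO4) = 15.531 mol.
Mass of MgSO4 = 15.531 × 120.37 = 1869.4 g.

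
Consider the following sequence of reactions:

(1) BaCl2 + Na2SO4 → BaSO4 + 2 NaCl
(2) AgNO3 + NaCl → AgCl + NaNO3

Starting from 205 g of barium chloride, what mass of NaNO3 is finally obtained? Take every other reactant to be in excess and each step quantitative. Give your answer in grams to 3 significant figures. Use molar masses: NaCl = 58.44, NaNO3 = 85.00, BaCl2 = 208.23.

n(BaCl2) = 205.0 / 208.23 = 0.9845 mol.
Step 1 gives a 1:2 ratio of BaCl2 to NaCl, so n(NaCl) = 1.969 mol.
In step 2 the NaCl:NaNO3 ratio is 1:1, so n(NaNO3) = 1.969 mol.
Mass of NaNO3 = 1.969 × 85.00 = 167.4 g.

167 g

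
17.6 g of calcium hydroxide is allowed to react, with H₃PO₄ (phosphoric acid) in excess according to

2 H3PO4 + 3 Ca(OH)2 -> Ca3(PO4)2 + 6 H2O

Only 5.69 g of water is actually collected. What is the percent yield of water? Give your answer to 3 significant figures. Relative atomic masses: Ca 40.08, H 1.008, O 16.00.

M(Ca(OH)2) = 40.08 + 2(16.00) + 2(1.008) = 74.096 g/mol.
M(H2O) = 2(1.008) + 16.00 = 18.016 g/mol.
n(Ca(OH)2) = 17.60 g / 74.096 g/mol = 0.2375 mol.
From the equation the Ca(OH)2:H2O mole ratio is 3:6, so n(H2O) = 0.2375 × 6/3 = 0.4751 mol.
Mass of H2O = 0.4751 mol × 18.016 g/mol = 8.559 g.
This is the theoretical yield. Percent yield = 5.69 g / 8.559 g × 100% = 66.48%.

66.5 %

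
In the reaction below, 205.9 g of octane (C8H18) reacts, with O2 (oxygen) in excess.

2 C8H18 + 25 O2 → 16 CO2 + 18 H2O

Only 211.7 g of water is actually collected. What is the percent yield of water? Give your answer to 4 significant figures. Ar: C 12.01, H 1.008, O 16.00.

M(C8H18) = 8(12.01) + 18(1.008) = 114.224 g/mol.
M(H2O) = 2(1.008) + 16.00 = 18.016 g/mol.
n(C8H18) = 205.90 g / 114.224 g/mol = 1.8026 mol.
From the equation the C8H18:H2O mole ratio is 2:18, so n(H2O) = 1.8026 × 18/2 = 16.223 mol.
Mass of H2O = 16.223 mol × 18.016 g/mol = 292.28 g.
This is the theoretical yield. Percent yield = 211.7 g / 292.28 g × 100% = 72.430%.

72.43 %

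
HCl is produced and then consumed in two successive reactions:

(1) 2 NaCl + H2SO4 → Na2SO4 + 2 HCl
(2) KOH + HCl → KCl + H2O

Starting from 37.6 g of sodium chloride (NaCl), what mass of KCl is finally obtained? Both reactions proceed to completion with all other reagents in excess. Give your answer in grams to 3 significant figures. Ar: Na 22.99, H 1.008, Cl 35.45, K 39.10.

M(NaCl) = 22.99 + 35.45 = 58.44 g/mol.
M(KCl) = 39.10 + 35.45 = 74.55 g/mol.
n(NaCl) = 37.60 / 58.44 = 0.6434 mol.
Step 1 gives a 2:2 ratio of NaCl to HCl, so n(HCl) = 0.6434 mol.
In step 2 the HCl:KCl ratio is 1:1, so n(KCl) = 0.6434 mol.
Mass of KCl = 0.6434 × 74.55 = 47.97 g.

48.0 g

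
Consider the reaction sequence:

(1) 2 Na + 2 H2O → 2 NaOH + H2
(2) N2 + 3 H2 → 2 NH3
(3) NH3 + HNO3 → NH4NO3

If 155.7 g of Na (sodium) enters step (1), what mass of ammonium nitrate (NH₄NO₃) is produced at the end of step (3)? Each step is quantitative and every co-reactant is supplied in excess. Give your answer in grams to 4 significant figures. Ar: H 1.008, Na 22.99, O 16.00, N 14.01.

M(Na) = 22.99 g/mol.
M(NH4NO3) = 2(14.01) + 4(1.008) + 3(16.00) = 80.052 g/mol.
n(Na) = 155.7 / 22.99 = 6.7725 mol.
Reaction (1): Na→H2 ratio 2:1 ⇒ n(H2) = 3.3863 mol.
Reaction (2): H2→NH3 ratio 3:2 ⇒ n(NH3) = 2.2575 mol.
Reaction (3): NH3→NH4NO3 ratio 1:1 ⇒ n(NH4NO3) = 2.2575 mol.
Mass of NH4NO3 = 2.2575 × 80.052 = 180.72 g.

180.7 g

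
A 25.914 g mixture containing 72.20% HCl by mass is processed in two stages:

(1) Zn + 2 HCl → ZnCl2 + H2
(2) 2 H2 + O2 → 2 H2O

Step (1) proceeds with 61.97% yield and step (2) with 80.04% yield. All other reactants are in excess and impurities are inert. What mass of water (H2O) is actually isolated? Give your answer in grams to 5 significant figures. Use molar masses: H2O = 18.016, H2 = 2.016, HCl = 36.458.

2.2930 g

Pure HCl = 25.914 × 0.7220 = 18.7099 g.
n(HCl) = 18.7099 / 36.458 = 0.513191 mol.
Step 1 (HCl:H2 = 2:1): theoretical n(H2) = 0.256595 mol; at 61.97% yield, n(H2) = 0.159012 mol.
Step 2 (H2:H2O = 2:2): theoretical n(H2O) = 0.159012 mol, so theoretical mass = 0.159012 × 18.016 = 2.86476 g.
At 80.04% yield, actual mass of H2O = 2.86476 × 0.8004 = 2.29296 g.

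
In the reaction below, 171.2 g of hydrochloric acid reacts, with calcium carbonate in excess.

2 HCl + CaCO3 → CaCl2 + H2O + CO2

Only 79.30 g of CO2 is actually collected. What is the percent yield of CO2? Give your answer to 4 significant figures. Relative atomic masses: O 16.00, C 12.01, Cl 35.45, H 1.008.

76.74 %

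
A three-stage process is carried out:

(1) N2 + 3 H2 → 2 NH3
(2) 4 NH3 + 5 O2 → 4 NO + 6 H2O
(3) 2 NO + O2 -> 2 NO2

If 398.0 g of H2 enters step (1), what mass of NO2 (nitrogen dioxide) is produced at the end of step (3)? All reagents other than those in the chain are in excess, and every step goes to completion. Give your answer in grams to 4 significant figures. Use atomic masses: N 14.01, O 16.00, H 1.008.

M(H2) = 2(1.008) = 2.016 g/mol.
M(NO2) = 14.01 + 2(16.00) = 46.01 g/mol.
n(H2) = 398.0 / 2.016 = 197.42 mol.
Reaction (1): H2→NH3 ratio 3:2 ⇒ n(NH3) = 131.61 mol.
Reaction (2): NH3→NO ratio 4:4 ⇒ n(NO) = 131.61 mol.
Reaction (3): NO→NO2 ratio 2:2 ⇒ n(NO2) = 131.61 mol.
Mass of NO2 = 131.61 × 46.01 = 6055.5 g.

6056 g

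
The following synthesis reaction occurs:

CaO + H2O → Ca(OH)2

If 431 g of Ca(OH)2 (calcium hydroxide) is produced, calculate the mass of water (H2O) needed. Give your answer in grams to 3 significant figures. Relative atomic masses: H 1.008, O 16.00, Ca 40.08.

M(Ca(OH)2) = 40.08 + 2(16.00) + 2(1.008) = 74.096 g/mol.
M(H2O) = 2(1.008) + 16.00 = 18.016 g/mol.
n(Ca(OH)2) = 431.0 g / 74.096 g/mol = 5.817 mol.
From the equation the Ca(OH)2:H2O mole ratio is 1:1, so n(H2O) = 5.817 × 1/1 = 5.817 mol.
Mass of H2O = 5.817 mol × 18.016 g/mol = 104.8 g.

105 g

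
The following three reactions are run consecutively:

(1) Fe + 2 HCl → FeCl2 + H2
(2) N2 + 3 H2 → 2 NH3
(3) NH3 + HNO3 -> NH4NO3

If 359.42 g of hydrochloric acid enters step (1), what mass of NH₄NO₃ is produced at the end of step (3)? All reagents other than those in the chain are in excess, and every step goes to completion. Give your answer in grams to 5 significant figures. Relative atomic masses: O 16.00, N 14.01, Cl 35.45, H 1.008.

M(HCl) = 1.008 + 35.45 = 36.458 g/mol.
M(NH4NO3) = 2(14.01) + 4(1.008) + 3(16.00) = 80.052 g/mol.
n(HCl) = 359.42 / 36.458 = 9.85847 mol.
Reaction (1): HCl→H2 ratio 2:1 ⇒ n(H2) = 4.92923 mol.
Reaction (2): H2→NH3 ratio 3:2 ⇒ n(NH3) = 3.28616 mol.
Reaction (3): NH3→NH4NO3 ratio 1:1 ⇒ n(NH4NO3) = 3.28616 mol.
Mass of NH4NO3 = 3.28616 × 80.052 = 263.063 g.

263.06 g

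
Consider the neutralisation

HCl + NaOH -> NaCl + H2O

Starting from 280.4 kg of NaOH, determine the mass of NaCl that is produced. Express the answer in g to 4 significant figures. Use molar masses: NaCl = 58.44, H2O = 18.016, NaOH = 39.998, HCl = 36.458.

Convert: 280.4 kg = 280400 g.
n(NaOH) = 280400 g / 39.998 g/mol = 7010.4 mol.
From the equation the NaOH:NaCl mole ratio is 1:1, so n(NaCl) = 7010.4 × 1/1 = 7010.4 mol.
Mass of NaCl = 7010.4 mol × 58.44 g/mol = 409680 g.

409700 g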